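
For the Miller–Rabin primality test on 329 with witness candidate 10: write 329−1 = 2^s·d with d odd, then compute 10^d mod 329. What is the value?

138

329 − 1 = 328 = 2^3 · 41, so d = 41.
10^1 ≡ 10 (mod 329)
10^2 ≡ 10^2 = 100 ≡ 100 (mod 329)
10^4 ≡ 100^2 = 10000 ≡ 130 (mod 329)
10^8 ≡ 130^2 = 16900 ≡ 121 (mod 329)
10^16 ≡ 121^2 = 14641 ≡ 165 (mod 329)
10^32 ≡ 165^2 = 27225 ≡ 247 (mod 329)
41 = 32 + 8 + 1 in binary powers of 2.
So 10^41 ≡ 247 · 121 · 10 ≡ 138 (mod 329).
Squaring chain: 138 → 291 → 128; never reaches −1, so base 10 is a Miller–Rabin witness that 329 is composite.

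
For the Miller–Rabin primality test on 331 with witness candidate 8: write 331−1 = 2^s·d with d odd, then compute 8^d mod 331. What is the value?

330

331 − 1 = 330 = 2^1 · 165, so d = 165.
8^1 ≡ 8 (mod 331)
8^2 ≡ 8^2 = 64 ≡ 64 (mod 331)
8^4 ≡ 64^2 = 4096 ≡ 124 (mod 331)
8^8 ≡ 124^2 = 15376 ≡ 150 (mod 331)
8^16 ≡ 150^2 = 22500 ≡ 323 (mod 331)
8^32 ≡ 323^2 = 104329 ≡ 64 (mod 331)
8^64 ≡ 64^2 = 4096 ≡ 124 (mod 331)
8^128 ≡ 124^2 = 15376 ≡ 150 (mod 331)
165 = 128 + 32 + 4 + 1 in binary powers of 2.
So 8^165 ≡ 150 · 64 · 124 · 8 ≡ 330 (mod 331).
Since 8^d ≡ 330 (mod 331), base 8 does not prove 331 composite.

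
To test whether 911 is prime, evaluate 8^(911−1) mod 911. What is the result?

8^1 ≡ 8 (mod 911)
8^2 ≡ 8^2 = 64 ≡ 64 (mod 911)
8^4 ≡ 64^2 = 4096 ≡ 452 (mod 911)
8^8 ≡ 452^2 = 204304 ≡ 240 (mod 911)
8^16 ≡ 240^2 = 57600 ≡ 207 (mod 911)
8^32 ≡ 207^2 = 42849 ≡ 32 (mod 911)
8^64 ≡ 32^2 = 1024 ≡ 113 (mod 911)
8^128 ≡ 113^2 = 12769 ≡ 15 (mod 911)
8^256 ≡ 15^2 = 225 ≡ 225 (mod 911)
8^512 ≡ 225^2 = 50625 ≡ 520 (mod 911)
910 = 512 + 256 + 128 + 8 + 4 + 2 in binary powers of 2.
So 8^910 ≡ 520 · 225 · 15 · 240 · 452 · 64 ≡ 1 (mod 911).
Since the result is 1, base 8 gives no evidence that 911 is composite.

1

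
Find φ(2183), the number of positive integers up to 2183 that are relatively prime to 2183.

Factor: 2183 = 37 · 59.
φ(2183) = (37−1) · (59−1) = 36 · 58 = 2088.

2088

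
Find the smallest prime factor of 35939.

35939 is odd.
Digit sum 29, not divisible by 3.
Ends in 9: not divisible by 5.
7: 35939 = 7·5134 + 1
11: 35939 = 11·3267 + 2
13: 35939 = 13·2764 + 7
17: 35939 = 17·2114 + 1
19: 35939 = 19·1891 + 10
23: 35939 = 23·1562 + 13
29: 35939 = 29·1239 + 8
31: 35939 = 31·1159 + 10
37: 35939 = 37·971 + 12
41: 35939 = 41·876 + 23
43: 35939 = 43·835 + 34
47: 35939 = 47·764 + 31
53: 35939 = 53·678 + 5
59: 35939 = 59·609 + 8
61: 35939 = 61·589 + 10
67: 35939 = 67·536 + 27
71: 35939 = 71·506 + 13
73: 35939 = 73·492 + 23
79: 35939 = 79·454 + 73
83: 35939 = 83·433

83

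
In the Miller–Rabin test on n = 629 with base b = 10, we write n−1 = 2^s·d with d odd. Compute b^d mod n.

232

629 − 1 = 628 = 2^2 · 157, so d = 157.
10^1 ≡ 10 (mod 629)
10^2 ≡ 10^2 = 100 ≡ 100 (mod 629)
10^4 ≡ 100^2 = 10000 ≡ 565 (mod 629)
10^8 ≡ 565^2 = 319225 ≡ 322 (mod 629)
10^16 ≡ 322^2 = 103684 ≡ 528 (mod 629)
10^32 ≡ 528^2 = 278784 ≡ 137 (mod 629)
10^64 ≡ 137^2 = 18769 ≡ 528 (mod 629)
10^128 ≡ 528^2 = 278784 ≡ 137 (mod 629)
157 = 128 + 16 + 8 + 4 + 1 in binary powers of 2.
So 10^157 ≡ 137 · 528 · 322 · 565 · 10 ≡ 232 (mod 629).
Squaring chain: 232 → 359; never reaches −1, so base 10 is a Miller–Rabin witness that 629 is composite.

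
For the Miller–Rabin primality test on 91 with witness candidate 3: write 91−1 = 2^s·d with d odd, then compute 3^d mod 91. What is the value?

91 − 1 = 90 = 2^1 · 45, so d = 45.
3^1 ≡ 3 (mod 91)
3^2 ≡ 3^2 = 9 ≡ 9 (mod 91)
3^4 ≡ 9^2 = 81 ≡ 81 (mod 91)
3^8 ≡ 81^2 = 6561 ≡ 9 (mod 91)
3^16 ≡ 9^2 = 81 ≡ 81 (mod 91)
3^32 ≡ 81^2 = 6561 ≡ 9 (mod 91)
45 = 32 + 8 + 4 + 1 in binary powers of 2.
So 3^45 ≡ 9 · 9 · 81 · 3 ≡ 27 (mod 91).
Squaring chain: 27; never reaches −1, so base 3 is a Miller–Rabin witness that 91 is composite.

27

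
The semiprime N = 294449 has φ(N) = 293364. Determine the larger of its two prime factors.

φ(n) = (p−1)(q−1) = n − (p+q) + 1, so p + q = 294449 − 293364 + 1 = 1086.
p and q are the roots of t² − 1086t + 294449 = 0.
Discriminant: 1086² − 4·294449 = 1179396 − 1177796 = 1600; √1600 = 40.
q = (1086 − 40)/2 = 523, p = (1086 + 40)/2 = 563.
Check: 523 · 563 = 294449.

563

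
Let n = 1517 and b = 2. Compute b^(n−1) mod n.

2^1 ≡ 2 (mod 1517)
2^2 ≡ 2^2 = 4 ≡ 4 (mod 1517)
2^4 ≡ 4^2 = 16 ≡ 16 (mod 1517)
2^8 ≡ 16^2 = 256 ≡ 256 (mod 1517)
2^16 ≡ 256^2 = 65536 ≡ 305 (mod 1517)
2^32 ≡ 305^2 = 93025 ≡ 488 (mod 1517)
2^64 ≡ 488^2 = 238144 ≡ 1492 (mod 1517)
2^128 ≡ 1492^2 = 2226064 ≡ 625 (mod 1517)
2^256 ≡ 625^2 = 390625 ≡ 756 (mod 1517)
2^512 ≡ 756^2 = 571536 ≡ 1144 (mod 1517)
2^1024 ≡ 1144^2 = 1308736 ≡ 1082 (mod 1517)
1516 = 1024 + 256 + 128 + 64 + 32 + 8 + 4 in binary powers of 2.
So 2^1516 ≡ 1082 · 756 · 625 · 1492 · 488 · 256 · 16 ≡ 756 (mod 1517).
Since 756 ≠ 1, base 2 is a Fermat witness: 1517 is composite.

756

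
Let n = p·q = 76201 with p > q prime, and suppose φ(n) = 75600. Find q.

φ(n) = (p−1)(q−1) = n − (p+q) + 1, so p + q = 76201 − 75600 + 1 = 602.
p and q are the roots of t² − 602t + 76201 = 0.
Discriminant: 602² − 4·76201 = 362404 − 304804 = 57600; √57600 = 240.
q = (602 − 240)/2 = 181, p = (602 + 240)/2 = 421.
Check: 181 · 421 = 76201.

181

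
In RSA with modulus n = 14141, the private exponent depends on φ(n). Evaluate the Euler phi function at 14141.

13884

Factor: 14141 = 79 · 179.
φ(14141) = (79−1) · (179−1) = 78 · 178 = 13884.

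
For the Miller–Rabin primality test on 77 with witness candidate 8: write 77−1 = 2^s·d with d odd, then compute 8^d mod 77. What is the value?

77 − 1 = 76 = 2^2 · 19, so d = 19.
8^1 ≡ 8 (mod 77)
8^2 ≡ 8^2 = 64 ≡ 64 (mod 77)
8^4 ≡ 64^2 = 4096 ≡ 15 (mod 77)
8^8 ≡ 15^2 = 225 ≡ 71 (mod 77)
8^16 ≡ 71^2 = 5041 ≡ 36 (mod 77)
19 = 16 + 2 + 1 in binary powers of 2.
So 8^19 ≡ 36 · 64 · 8 ≡ 29 (mod 77).
Squaring chain: 29 → 71; never reaches −1, so base 8 is a Miller–Rabin witness that 77 is composite.

29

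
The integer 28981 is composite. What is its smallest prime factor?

28981 is odd.
Digit sum 28, not divisible by 3.
Ends in 1: not divisible by 5.
7: 28981 = 7·4140 + 1
11: 28981 = 11·2634 + 7
13: 28981 = 13·2229 + 4
17: 28981 = 17·1704 + 13
19: 28981 = 19·1525 + 6
23: 28981 = 23·1260 + 1
29: 28981 = 29·999 + 10
31: 28981 = 31·934 + 27
37: 28981 = 37·783 + 10
41: 28981 = 41·706 + 35
43: 28981 = 43·673 + 42
47: 28981 = 47·616 + 29
53: 28981 = 53·546 + 43
59: 28981 = 59·491 + 12
61: 28981 = 61·475 + 6
67: 28981 = 67·432 + 37
71: 28981 = 71·408 + 13
73: 28981 = 73·397

73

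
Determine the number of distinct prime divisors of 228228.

6

228228 = 2^2 · 57057
57057 = 3 · 19019
19019 = 7 · 2717
2717 = 11 · 247
247 = 13 · 19
228228 = 2^2 · 3 · 7 · 11 · 13 · 19, which has 6 distinct prime factors.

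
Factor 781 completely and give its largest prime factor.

71

781 = 11 · 71
71 is prime.
So 781 = 11 · 71; the largest prime factor is 71.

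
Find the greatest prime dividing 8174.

67

8174 = 2 · 4087
4087 = 61 · 67
67 is prime.
So 8174 = 2 · 61 · 67; the largest prime factor is 67.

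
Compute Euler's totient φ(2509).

Factor: 2509 = 13 · 193.
φ(2509) = (13−1) · (193−1) = 12 · 192 = 2304.

2304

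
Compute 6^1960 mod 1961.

6^1 ≡ 6 (mod 1961)
6^2 ≡ 6^2 = 36 ≡ 36 (mod 1961)
6^4 ≡ 36^2 = 1296 ≡ 1296 (mod 1961)
6^8 ≡ 1296^2 = 1679616 ≡ 1000 (mod 1961)
6^16 ≡ 1000^2 = 1000000 ≡ 1851 (mod 1961)
6^32 ≡ 1851^2 = 3426201 ≡ 334 (mod 1961)
6^64 ≡ 334^2 = 111556 ≡ 1740 (mod 1961)
6^128 ≡ 1740^2 = 3027600 ≡ 1777 (mod 1961)
6^256 ≡ 1777^2 = 3157729 ≡ 519 (mod 1961)
6^512 ≡ 519^2 = 269361 ≡ 704 (mod 1961)
6^1024 ≡ 704^2 = 495616 ≡ 1444 (mod 1961)
1960 = 1024 + 512 + 256 + 128 + 32 + 8 in binary powers of 2.
So 6^1960 ≡ 1444 · 704 · 519 · 1777 · 334 · 1000 ≡ 1444 (mod 1961).
Since 1444 ≠ 1, base 6 is a Fermat witness: 1961 is composite.

1444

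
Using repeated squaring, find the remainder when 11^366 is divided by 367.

11^1 ≡ 11 (mod 367)
11^2 ≡ 11^2 = 121 ≡ 121 (mod 367)
11^4 ≡ 121^2 = 14641 ≡ 328 (mod 367)
11^8 ≡ 328^2 = 107584 ≡ 53 (mod 367)
11^16 ≡ 53^2 = 2809 ≡ 240 (mod 367)
11^32 ≡ 240^2 = 57600 ≡ 348 (mod 367)
11^64 ≡ 348^2 = 121104 ≡ 361 (mod 367)
11^128 ≡ 361^2 = 130321 ≡ 36 (mod 367)
11^256 ≡ 36^2 = 1296 ≡ 195 (mod 367)
366 = 256 + 64 + 32 + 8 + 4 + 2 in binary powers of 2.
So 11^366 ≡ 195 · 361 · 348 · 53 · 328 · 121 ≡ 1 (mod 367).
Since the result is 1, base 11 gives no evidence that 367 is composite.

1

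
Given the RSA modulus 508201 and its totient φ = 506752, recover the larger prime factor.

φ(n) = (p−1)(q−1) = n − (p+q) + 1, so p + q = 508201 − 506752 + 1 = 1450.
p and q are the roots of t² − 1450t + 508201 = 0.
Discriminant: 1450² − 4·508201 = 2102500 − 2032804 = 69696; √69696 = 264.
q = (1450 − 264)/2 = 593, p = (1450 + 264)/2 = 857.
Check: 593 · 857 = 508201.

857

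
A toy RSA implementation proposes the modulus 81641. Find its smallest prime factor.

7

81641 is odd.
Digit sum 20, not divisible by 3.
Ends in 1: not divisible by 5.
7: 81641 = 7·11663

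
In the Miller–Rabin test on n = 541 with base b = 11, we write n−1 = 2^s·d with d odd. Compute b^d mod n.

489

541 − 1 = 540 = 2^2 · 135, so d = 135.
11^1 ≡ 11 (mod 541)
11^2 ≡ 11^2 = 121 ≡ 121 (mod 541)
11^4 ≡ 121^2 = 14641 ≡ 34 (mod 541)
11^8 ≡ 34^2 = 1156 ≡ 74 (mod 541)
11^16 ≡ 74^2 = 5476 ≡ 66 (mod 541)
11^32 ≡ 66^2 = 4356 ≡ 28 (mod 541)
11^64 ≡ 28^2 = 784 ≡ 243 (mod 541)
11^128 ≡ 243^2 = 59049 ≡ 80 (mod 541)
135 = 128 + 4 + 2 + 1 in binary powers of 2.
So 11^135 ≡ 80 · 34 · 121 · 11 ≡ 489 (mod 541).
Squaring chain: 489 → 540; reaches −1, so base 11 does not prove 541 composite.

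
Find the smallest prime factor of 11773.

61

11773 is odd.
Digit sum 19, not divisible by 3.
Ends in 3: not divisible by 5.
7: 11773 = 7·1681 + 6
11: 11773 = 11·1070 + 3
13: 11773 = 13·905 + 8
17: 11773 = 17·692 + 9
19: 11773 = 19·619 + 12
23: 11773 = 23·511 + 20
29: 11773 = 29·405 + 28
31: 11773 = 31·379 + 24
37: 11773 = 37·318 + 7
41: 11773 = 41·287 + 6
43: 11773 = 43·273 + 34
47: 11773 = 47·250 + 23
53: 11773 = 53·222 + 7
59: 11773 = 59·199 + 32
61: 11773 = 61·193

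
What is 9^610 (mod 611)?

191

9^1 ≡ 9 (mod 611)
9^2 ≡ 9^2 = 81 ≡ 81 (mod 611)
9^4 ≡ 81^2 = 6561 ≡ 451 (mod 611)
9^8 ≡ 451^2 = 203401 ≡ 549 (mod 611)
9^16 ≡ 549^2 = 301401 ≡ 178 (mod 611)
9^32 ≡ 178^2 = 31684 ≡ 523 (mod 611)
9^64 ≡ 523^2 = 273529 ≡ 412 (mod 611)
9^128 ≡ 412^2 = 169744 ≡ 497 (mod 611)
9^256 ≡ 497^2 = 247009 ≡ 165 (mod 611)
9^512 ≡ 165^2 = 27225 ≡ 341 (mod 611)
610 = 512 + 64 + 32 + 2 in binary powers of 2.
So 9^610 ≡ 341 · 412 · 523 · 81 ≡ 191 (mod 611).
Since 191 ≠ 1, base 9 is a Fermat witness: 611 is composite.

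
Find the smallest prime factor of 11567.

11567 is odd.
Digit sum 20, not divisible by 3.
Ends in 7: not divisible by 5.
7: 11567 = 7·1652 + 3
11: 11567 = 11·1051 + 6
13: 11567 = 13·889 + 10
17: 11567 = 17·680 + 7
19: 11567 = 19·608 + 15
23: 11567 = 23·502 + 21
29: 11567 = 29·398 + 25
31: 11567 = 31·373 + 4
37: 11567 = 37·312 + 23
41: 11567 = 41·282 + 5
43: 11567 = 43·269

43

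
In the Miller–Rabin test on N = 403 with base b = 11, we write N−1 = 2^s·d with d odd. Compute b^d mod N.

403 − 1 = 402 = 2^1 · 201, so d = 201.
11^1 ≡ 11 (mod 403)
11^2 ≡ 11^2 = 121 ≡ 121 (mod 403)
11^4 ≡ 121^2 = 14641 ≡ 133 (mod 403)
11^8 ≡ 133^2 = 17689 ≡ 360 (mod 403)
11^16 ≡ 360^2 = 129600 ≡ 237 (mod 403)
11^32 ≡ 237^2 = 56169 ≡ 152 (mod 403)
11^64 ≡ 152^2 = 23104 ≡ 133 (mod 403)
11^128 ≡ 133^2 = 17689 ≡ 360 (mod 403)
201 = 128 + 64 + 8 + 1 in binary powers of 2.
So 11^201 ≡ 360 · 133 · 360 · 11 ≡ 151 (mod 403).
Squaring chain: 151; never reaches −1, so base 11 is a Miller–Rabin witness that 403 is composite.

151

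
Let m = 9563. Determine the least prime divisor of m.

9563 is odd.
Digit sum 23, not divisible by 3.
Ends in 3: not divisible by 5.
7: 9563 = 7·1366 + 1
11: 9563 = 11·869 + 4
13: 9563 = 13·735 + 8
17: 9563 = 17·562 + 9
19: 9563 = 19·503 + 6
23: 9563 = 23·415 + 18
29: 9563 = 29·329 + 22
31: 9563 = 31·308 + 15
37: 9563 = 37·258 + 17
41: 9563 = 41·233 + 10
43: 9563 = 43·222 + 17
47: 9563 = 47·203 + 22
53: 9563 = 53·180 + 23
59: 9563 = 59·162 + 5
61: 9563 = 61·156 + 47
67: 9563 = 67·142 + 49
71: 9563 = 71·134 + 49
73: 9563 = 73·131

73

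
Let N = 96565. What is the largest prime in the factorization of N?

89

96565 = 5 · 19313
19313 = 7 · 2759
2759 = 31 · 89
89 is prime.
So 96565 = 5 · 7 · 31 · 89; the largest prime factor is 89.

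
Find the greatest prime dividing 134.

67

134 = 2 · 67
67 is prime.
So 134 = 2 · 67; the largest prime factor is 67.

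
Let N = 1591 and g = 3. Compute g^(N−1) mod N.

3^1 ≡ 3 (mod 1591)
3^2 ≡ 3^2 = 9 ≡ 9 (mod 1591)
3^4 ≡ 9^2 = 81 ≡ 81 (mod 1591)
3^8 ≡ 81^2 = 6561 ≡ 197 (mod 1591)
3^16 ≡ 197^2 = 38809 ≡ 625 (mod 1591)
3^32 ≡ 625^2 = 390625 ≡ 830 (mod 1591)
3^64 ≡ 830^2 = 688900 ≡ 1588 (mod 1591)
3^128 ≡ 1588^2 = 2521744 ≡ 9 (mod 1591)
3^256 ≡ 9^2 = 81 ≡ 81 (mod 1591)
3^512 ≡ 81^2 = 6561 ≡ 197 (mod 1591)
3^1024 ≡ 197^2 = 38809 ≡ 625 (mod 1591)
1590 = 1024 + 512 + 32 + 16 + 4 + 2 in binary powers of 2.
So 3^1590 ≡ 625 · 197 · 830 · 625 · 81 · 9 ≡ 322 (mod 1591).
Since 322 ≠ 1, base 3 is a Fermat witness: 1591 is composite.

322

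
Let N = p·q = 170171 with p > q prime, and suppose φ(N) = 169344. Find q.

379

φ(n) = (p−1)(q−1) = n − (p+q) + 1, so p + q = 170171 − 169344 + 1 = 828.
p and q are the roots of t² − 828t + 170171 = 0.
Discriminant: 828² − 4·170171 = 685584 − 680684 = 4900; √4900 = 70.
q = (828 − 70)/2 = 379, p = (828 + 70)/2 = 449.
Check: 379 · 449 = 170171.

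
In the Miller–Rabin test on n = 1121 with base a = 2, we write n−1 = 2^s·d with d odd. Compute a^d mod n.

998

1121 − 1 = 1120 = 2^5 · 35, so d = 35.
2^1 ≡ 2 (mod 1121)
2^2 ≡ 2^2 = 4 ≡ 4 (mod 1121)
2^4 ≡ 4^2 = 16 ≡ 16 (mod 1121)
2^8 ≡ 16^2 = 256 ≡ 256 (mod 1121)
2^16 ≡ 256^2 = 65536 ≡ 518 (mod 1121)
2^32 ≡ 518^2 = 268324 ≡ 405 (mod 1121)
35 = 32 + 2 + 1 in binary powers of 2.
So 2^35 ≡ 405 · 4 · 2 ≡ 998 (mod 1121).
Squaring chain: 998 → 556 → 861 → 340 → 137; never reaches −1, so base 2 is a Miller–Rabin witness that 1121 is composite.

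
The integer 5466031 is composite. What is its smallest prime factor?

43

5466031 is odd.
Digit sum 25, not divisible by 3.
Ends in 1: not divisible by 5.
7: 5466031 = 7·780861 + 4
11: 5466031 = 11·496911 + 10
13: 5466031 = 13·420463 + 12
17: 5466031 = 17·321531 + 4
19: 5466031 = 19·287685 + 16
23: 5466031 = 23·237653 + 12
29: 5466031 = 29·188483 + 24
31: 5466031 = 31·176323 + 18
37: 5466031 = 37·147730 + 21
41: 5466031 = 41·133317 + 34
43: 5466031 = 43·127117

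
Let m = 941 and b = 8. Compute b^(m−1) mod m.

8^1 ≡ 8 (mod 941)
8^2 ≡ 8^2 = 64 ≡ 64 (mod 941)
8^4 ≡ 64^2 = 4096 ≡ 332 (mod 941)
8^8 ≡ 332^2 = 110224 ≡ 127 (mod 941)
8^16 ≡ 127^2 = 16129 ≡ 132 (mod 941)
8^32 ≡ 132^2 = 17424 ≡ 486 (mod 941)
8^64 ≡ 486^2 = 236196 ≡ 5 (mod 941)
8^128 ≡ 5^2 = 25 ≡ 25 (mod 941)
8^256 ≡ 25^2 = 625 ≡ 625 (mod 941)
8^512 ≡ 625^2 = 390625 ≡ 110 (mod 941)
940 = 512 + 256 + 128 + 32 + 8 + 4 in binary powers of 2.
So 8^940 ≡ 110 · 625 · 25 · 486 · 127 · 332 ≡ 1 (mod 941).
Since the result is 1, base 8 gives no evidence that 941 is composite.

1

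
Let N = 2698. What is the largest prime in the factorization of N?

2698 = 2 · 1349
1349 = 19 · 71
71 is prime.
So 2698 = 2 · 19 · 71; the largest prime factor is 71.

71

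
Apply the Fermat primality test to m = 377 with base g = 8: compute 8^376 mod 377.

8^1 ≡ 8 (mod 377)
8^2 ≡ 8^2 = 64 ≡ 64 (mod 377)
8^4 ≡ 64^2 = 4096 ≡ 326 (mod 377)
8^8 ≡ 326^2 = 106276 ≡ 339 (mod 377)
8^16 ≡ 339^2 = 114921 ≡ 313 (mod 377)
8^32 ≡ 313^2 = 97969 ≡ 326 (mod 377)
8^64 ≡ 326^2 = 106276 ≡ 339 (mod 377)
8^128 ≡ 339^2 = 114921 ≡ 313 (mod 377)
8^256 ≡ 313^2 = 97969 ≡ 326 (mod 377)
376 = 256 + 64 + 32 + 16 + 8 in binary powers of 2.
So 8^376 ≡ 326 · 339 · 326 · 313 · 339 ≡ 53 (mod 377).
Since 53 ≠ 1, base 8 is a Fermat witness: 377 is composite.

53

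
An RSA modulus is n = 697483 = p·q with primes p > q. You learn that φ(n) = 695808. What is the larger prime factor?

φ(n) = (p−1)(q−1) = n − (p+q) + 1, so p + q = 697483 − 695808 + 1 = 1676.
p and q are the roots of t² − 1676t + 697483 = 0.
Discriminant: 1676² − 4·697483 = 2808976 − 2789932 = 19044; √19044 = 138.
q = (1676 − 138)/2 = 769, p = (1676 + 138)/2 = 907.
Check: 769 · 907 = 697483.

907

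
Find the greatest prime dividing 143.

143 = 11 · 13
13 is prime.
So 143 = 11 · 13; the largest prime factor is 13.

13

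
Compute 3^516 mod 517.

487

3^1 ≡ 3 (mod 517)
3^2 ≡ 3^2 = 9 ≡ 9 (mod 517)
3^4 ≡ 9^2 = 81 ≡ 81 (mod 517)
3^8 ≡ 81^2 = 6561 ≡ 357 (mod 517)
3^16 ≡ 357^2 = 127449 ≡ 267 (mod 517)
3^32 ≡ 267^2 = 71289 ≡ 460 (mod 517)
3^64 ≡ 460^2 = 211600 ≡ 147 (mod 517)
3^128 ≡ 147^2 = 21609 ≡ 412 (mod 517)
3^256 ≡ 412^2 = 169744 ≡ 168 (mod 517)
3^512 ≡ 168^2 = 28224 ≡ 306 (mod 517)
516 = 512 + 4 in binary powers of 2.
So 3^516 ≡ 306 · 81 ≡ 487 (mod 517).
Since 487 ≠ 1, base 3 is a Fermat witness: 517 is composite.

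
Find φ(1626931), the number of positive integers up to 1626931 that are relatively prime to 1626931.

Factor: 1626931 = 61 · 149 · 179.
φ(1626931) = (61−1) · (149−1) · (179−1) = 60 · 148 · 178 = 1580640.

1580640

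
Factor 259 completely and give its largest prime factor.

259 = 7 · 37
37 is prime.
So 259 = 7 · 37; the largest prime factor is 37.

37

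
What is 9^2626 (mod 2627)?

719

9^1 ≡ 9 (mod 2627)
9^2 ≡ 9^2 = 81 ≡ 81 (mod 2627)
9^4 ≡ 81^2 = 6561 ≡ 1307 (mod 2627)
9^8 ≡ 1307^2 = 1708249 ≡ 699 (mod 2627)
9^16 ≡ 699^2 = 488601 ≡ 2606 (mod 2627)
9^32 ≡ 2606^2 = 6791236 ≡ 441 (mod 2627)
9^64 ≡ 441^2 = 194481 ≡ 83 (mod 2627)
9^128 ≡ 83^2 = 6889 ≡ 1635 (mod 2627)
9^256 ≡ 1635^2 = 2673225 ≡ 1566 (mod 2627)
9^512 ≡ 1566^2 = 2452356 ≡ 1365 (mod 2627)
9^1024 ≡ 1365^2 = 1863225 ≡ 682 (mod 2627)
9^2048 ≡ 682^2 = 465124 ≡ 145 (mod 2627)
2626 = 2048 + 512 + 64 + 2 in binary powers of 2.
So 9^2626 ≡ 145 · 1365 · 83 · 81 ≡ 719 (mod 2627).
Since 719 ≠ 1, base 9 is a Fermat witness: 2627 is composite.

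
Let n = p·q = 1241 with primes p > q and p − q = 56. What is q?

Since p = q + 56, we have 1241 = q(q + 56), so q² + 56q − 1241 = 0.
Discriminant: 56² + 4·1241 = 3136 + 4964 = 8100; √8100 = 90.
q = (−56 + 90)/2 = 17, and p = q + 56 = 73.
Check: 17 · 73 = 1241.

17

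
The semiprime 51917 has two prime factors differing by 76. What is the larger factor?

Since p = q + 76, we have 51917 = q(q + 76), so q² + 76q − 51917 = 0.
Discriminant: 76² + 4·51917 = 5776 + 207668 = 213444; √213444 = 462.
q = (−76 + 462)/2 = 193, and p = q + 76 = 269.
Check: 193 · 269 = 51917.

269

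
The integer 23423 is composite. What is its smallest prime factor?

59

23423 is odd.
Digit sum 14, not divisible by 3.
Ends in 3: not divisible by 5.
7: 23423 = 7·3346 + 1
11: 23423 = 11·2129 + 4
13: 23423 = 13·1801 + 10
17: 23423 = 17·1377 + 14
19: 23423 = 19·1232 + 15
23: 23423 = 23·1018 + 9
29: 23423 = 29·807 + 20
31: 23423 = 31·755 + 18
37: 23423 = 37·633 + 2
41: 23423 = 41·571 + 12
43: 23423 = 43·544 + 31
47: 23423 = 47·498 + 17
53: 23423 = 53·441 + 50
59: 23423 = 59·397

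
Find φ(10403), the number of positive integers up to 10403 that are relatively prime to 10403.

Factor: 10403 = 101 · 103.
φ(10403) = (101−1) · (103−1) = 100 · 102 = 10200.

10200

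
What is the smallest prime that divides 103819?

17

103819 is odd.
Digit sum 22, not divisible by 3.
Ends in 9: not divisible by 5.
7: 103819 = 7·14831 + 2
11: 103819 = 11·9438 + 1
13: 103819 = 13·7986 + 1
17: 103819 = 17·6107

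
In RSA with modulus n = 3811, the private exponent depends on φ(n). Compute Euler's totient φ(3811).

3672

Factor: 3811 = 37 · 103.
φ(3811) = (37−1) · (103−1) = 36 · 102 = 3672.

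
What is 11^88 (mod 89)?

11^1 ≡ 11 (mod 89)
11^2 ≡ 11^2 = 121 ≡ 32 (mod 89)
11^4 ≡ 32^2 = 1024 ≡ 45 (mod 89)
11^8 ≡ 45^2 = 2025 ≡ 67 (mod 89)
11^16 ≡ 67^2 = 4489 ≡ 39 (mod 89)
11^32 ≡ 39^2 = 1521 ≡ 8 (mod 89)
11^64 ≡ 8^2 = 64 ≡ 64 (mod 89)
88 = 64 + 16 + 8 in binary powers of 2.
So 11^88 ≡ 64 · 39 · 67 ≡ 1 (mod 89).
Since the result is 1, base 11 gives no evidence that 89 is composite.

1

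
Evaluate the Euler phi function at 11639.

11424

Factor: 11639 = 103 · 113.
φ(11639) = (103−1) · (113−1) = 102 · 112 = 11424.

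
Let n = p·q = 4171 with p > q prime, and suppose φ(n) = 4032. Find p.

97

φ(n) = (p−1)(q−1) = n − (p+q) + 1, so p + q = 4171 − 4032 + 1 = 140.
p and q are the roots of t² − 140t + 4171 = 0.
Discriminant: 140² − 4·4171 = 19600 − 16684 = 2916; √2916 = 54.
q = (140 − 54)/2 = 43, p = (140 + 54)/2 = 97.
Check: 43 · 97 = 4171.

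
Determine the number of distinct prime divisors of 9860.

9860 = 2^2 · 2465
2465 = 5 · 493
493 = 17 · 29
9860 = 2^2 · 5 · 17 · 29, which has 4 distinct prime factors.

4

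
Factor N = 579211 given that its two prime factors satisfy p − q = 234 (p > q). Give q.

Since p = q + 234, we have 579211 = q(q + 234), so q² + 234q − 579211 = 0.
Discriminant: 234² + 4·579211 = 54756 + 2316844 = 2371600; √2371600 = 1540.
q = (−234 + 1540)/2 = 653, and p = q + 234 = 887.
Check: 653 · 887 = 579211.

653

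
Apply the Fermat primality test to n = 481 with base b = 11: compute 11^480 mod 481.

11^1 ≡ 11 (mod 481)
11^2 ≡ 11^2 = 121 ≡ 121 (mod 481)
11^4 ≡ 121^2 = 14641 ≡ 211 (mod 481)
11^8 ≡ 211^2 = 44521 ≡ 269 (mod 481)
11^16 ≡ 269^2 = 72361 ≡ 211 (mod 481)
11^32 ≡ 211^2 = 44521 ≡ 269 (mod 481)
11^64 ≡ 269^2 = 72361 ≡ 211 (mod 481)
11^128 ≡ 211^2 = 44521 ≡ 269 (mod 481)
11^256 ≡ 269^2 = 72361 ≡ 211 (mod 481)
480 = 256 + 128 + 64 + 32 in binary powers of 2.
So 11^480 ≡ 211 · 269 · 211 · 269 ≡ 1 (mod 481).
Since the result is 1, base 11 gives no evidence that 481 is composite.

1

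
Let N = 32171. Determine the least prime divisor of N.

53

32171 is odd.
Digit sum 14, not divisible by 3.
Ends in 1: not divisible by 5.
7: 32171 = 7·4595 + 6
11: 32171 = 11·2924 + 7
13: 32171 = 13·2474 + 9
17: 32171 = 17·1892 + 7
19: 32171 = 19·1693 + 4
23: 32171 = 23·1398 + 17
29: 32171 = 29·1109 + 10
31: 32171 = 31·1037 + 24
37: 32171 = 37·869 + 18
41: 32171 = 41·784 + 27
43: 32171 = 43·748 + 7
47: 32171 = 47·684 + 23
53: 32171 = 53·607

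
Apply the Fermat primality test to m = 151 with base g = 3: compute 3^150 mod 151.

3^1 ≡ 3 (mod 151)
3^2 ≡ 3^2 = 9 ≡ 9 (mod 151)
3^4 ≡ 9^2 = 81 ≡ 81 (mod 151)
3^8 ≡ 81^2 = 6561 ≡ 68 (mod 151)
3^16 ≡ 68^2 = 4624 ≡ 94 (mod 151)
3^32 ≡ 94^2 = 8836 ≡ 78 (mod 151)
3^64 ≡ 78^2 = 6084 ≡ 44 (mod 151)
3^128 ≡ 44^2 = 1936 ≡ 124 (mod 151)
150 = 128 + 16 + 4 + 2 in binary powers of 2.
So 3^150 ≡ 124 · 94 · 81 · 9 ≡ 1 (mod 151).
Since the result is 1, base 3 gives no evidence that 151 is composite.

1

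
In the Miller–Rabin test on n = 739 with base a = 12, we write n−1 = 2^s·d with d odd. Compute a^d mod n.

738

739 − 1 = 738 = 2^1 · 369, so d = 369.
12^1 ≡ 12 (mod 739)
12^2 ≡ 12^2 = 144 ≡ 144 (mod 739)
12^4 ≡ 144^2 = 20736 ≡ 44 (mod 739)
12^8 ≡ 44^2 = 1936 ≡ 458 (mod 739)
12^16 ≡ 458^2 = 209764 ≡ 627 (mod 739)
12^32 ≡ 627^2 = 393129 ≡ 720 (mod 739)
12^64 ≡ 720^2 = 518400 ≡ 361 (mod 739)
12^128 ≡ 361^2 = 130321 ≡ 257 (mod 739)
12^256 ≡ 257^2 = 66049 ≡ 278 (mod 739)
369 = 256 + 64 + 32 + 16 + 1 in binary powers of 2.
So 12^369 ≡ 278 · 361 · 720 · 627 · 12 ≡ 738 (mod 739).
Since 12^d ≡ 738 (mod 739), base 12 does not prove 739 composite.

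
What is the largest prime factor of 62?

62 = 2 · 31
31 is prime.
So 62 = 2 · 31; the largest prime factor is 31.

31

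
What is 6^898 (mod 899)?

6^1 ≡ 6 (mod 899)
6^2 ≡ 6^2 = 36 ≡ 36 (mod 899)
6^4 ≡ 36^2 = 1296 ≡ 397 (mod 899)
6^8 ≡ 397^2 = 157609 ≡ 284 (mod 899)
6^16 ≡ 284^2 = 80656 ≡ 645 (mod 899)
6^32 ≡ 645^2 = 416025 ≡ 687 (mod 899)
6^64 ≡ 687^2 = 471969 ≡ 893 (mod 899)
6^128 ≡ 893^2 = 797449 ≡ 36 (mod 899)
6^256 ≡ 36^2 = 1296 ≡ 397 (mod 899)
6^512 ≡ 397^2 = 157609 ≡ 284 (mod 899)
898 = 512 + 256 + 128 + 2 in binary powers of 2.
So 6^898 ≡ 284 · 397 · 36 · 36 ≡ 645 (mod 899).
Since 645 ≠ 1, base 6 is a Fermat witness: 899 is composite.

645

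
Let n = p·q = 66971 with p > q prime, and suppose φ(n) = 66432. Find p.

φ(n) = (p−1)(q−1) = n − (p+q) + 1, so p + q = 66971 − 66432 + 1 = 540.
p and q are the roots of t² − 540t + 66971 = 0.
Discriminant: 540² − 4·66971 = 291600 − 267884 = 23716; √23716 = 154.
q = (540 − 154)/2 = 193, p = (540 + 154)/2 = 347.
Check: 193 · 347 = 66971.

347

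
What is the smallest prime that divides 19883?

19883 is odd.
Digit sum 29, not divisible by 3.
Ends in 3: not divisible by 5.
7: 19883 = 7·2840 + 3
11: 19883 = 11·1807 + 6
13: 19883 = 13·1529 + 6
17: 19883 = 17·1169 + 10
19: 19883 = 19·1046 + 9
23: 19883 = 23·864 + 11
29: 19883 = 29·685 + 18
31: 19883 = 31·641 + 12
37: 19883 = 37·537 + 14
41: 19883 = 41·484 + 39
43: 19883 = 43·462 + 17
47: 19883 = 47·423 + 2
53: 19883 = 53·375 + 8
59: 19883 = 59·337

59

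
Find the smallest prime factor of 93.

93 is odd.
Digit sum 12, divisible by 3.

3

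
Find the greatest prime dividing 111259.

111259 = 31 · 3589
3589 = 37 · 97
97 is prime.
So 111259 = 31 · 37 · 97; the largest prime factor is 97.

97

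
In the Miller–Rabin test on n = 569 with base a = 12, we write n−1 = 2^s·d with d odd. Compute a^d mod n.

292

569 − 1 = 568 = 2^3 · 71, so d = 71.
12^1 ≡ 12 (mod 569)
12^2 ≡ 12^2 = 144 ≡ 144 (mod 569)
12^4 ≡ 144^2 = 20736 ≡ 252 (mod 569)
12^8 ≡ 252^2 = 63504 ≡ 345 (mod 569)
12^16 ≡ 345^2 = 119025 ≡ 104 (mod 569)
12^32 ≡ 104^2 = 10816 ≡ 5 (mod 569)
12^64 ≡ 5^2 = 25 ≡ 25 (mod 569)
71 = 64 + 4 + 2 + 1 in binary powers of 2.
So 12^71 ≡ 25 · 252 · 144 · 12 ≡ 292 (mod 569).
Squaring chain: 292 → 483 → 568; reaches −1, so base 12 does not prove 569 composite.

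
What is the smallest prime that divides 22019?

97

22019 is odd.
Digit sum 14, not divisible by 3.
Ends in 9: not divisible by 5.
7: 22019 = 7·3145 + 4
11: 22019 = 11·2001 + 8
13: 22019 = 13·1693 + 10
17: 22019 = 17·1295 + 4
19: 22019 = 19·1158 + 17
23: 22019 = 23·957 + 8
29: 22019 = 29·759 + 8
31: 22019 = 31·710 + 9
37: 22019 = 37·595 + 4
41: 22019 = 41·537 + 2
43: 22019 = 43·512 + 3
47: 22019 = 47·468 + 23
53: 22019 = 53·415 + 24
59: 22019 = 59·373 + 12
61: 22019 = 61·360 + 59
67: 22019 = 67·328 + 43
71: 22019 = 71·310 + 9
73: 22019 = 73·301 + 46
79: 22019 = 79·278 + 57
83: 22019 = 83·265 + 24
89: 22019 = 89·247 + 36
97: 22019 = 97·227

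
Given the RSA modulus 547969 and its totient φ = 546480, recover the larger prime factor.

φ(n) = (p−1)(q−1) = n − (p+q) + 1, so p + q = 547969 − 546480 + 1 = 1490.
p and q are the roots of t² − 1490t + 547969 = 0.
Discriminant: 1490² − 4·547969 = 2220100 − 2191876 = 28224; √28224 = 168.
q = (1490 − 168)/2 = 661, p = (1490 + 168)/2 = 829.
Check: 661 · 829 = 547969.

829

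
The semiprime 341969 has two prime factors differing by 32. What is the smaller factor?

569

Since p = q + 32, we have 341969 = q(q + 32), so q² + 32q − 341969 = 0.
Discriminant: 32² + 4·341969 = 1024 + 1367876 = 1368900; √1368900 = 1170.
q = (−32 + 1170)/2 = 569, and p = q + 32 = 601.
Check: 569 · 601 = 341969.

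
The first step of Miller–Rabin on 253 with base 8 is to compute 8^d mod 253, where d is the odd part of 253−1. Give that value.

50

253 − 1 = 252 = 2^2 · 63, so d = 63.
8^1 ≡ 8 (mod 253)
8^2 ≡ 8^2 = 64 ≡ 64 (mod 253)
8^4 ≡ 64^2 = 4096 ≡ 48 (mod 253)
8^8 ≡ 48^2 = 2304 ≡ 27 (mod 253)
8^16 ≡ 27^2 = 729 ≡ 223 (mod 253)
8^32 ≡ 223^2 = 49729 ≡ 141 (mod 253)
63 = 32 + 16 + 8 + 4 + 2 + 1 in binary powers of 2.
So 8^63 ≡ 141 · 223 · 27 · 48 · 64 · 8 ≡ 50 (mod 253).
Squaring chain: 50 → 223; never reaches −1, so base 8 is a Miller–Rabin witness that 253 is composite.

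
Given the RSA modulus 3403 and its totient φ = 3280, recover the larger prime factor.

83

φ(n) = (p−1)(q−1) = n − (p+q) + 1, so p + q = 3403 − 3280 + 1 = 124.
p and q are the roots of t² − 124t + 3403 = 0.
Discriminant: 124² − 4·3403 = 15376 − 13612 = 1764; √1764 = 42.
q = (124 − 42)/2 = 41, p = (124 + 42)/2 = 83.
Check: 41 · 83 = 3403.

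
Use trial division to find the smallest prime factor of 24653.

89

24653 is odd.
Digit sum 20, not divisible by 3.
Ends in 3: not divisible by 5.
7: 24653 = 7·3521 + 6
11: 24653 = 11·2241 + 2
13: 24653 = 13·1896 + 5
17: 24653 = 17·1450 + 3
19: 24653 = 19·1297 + 10
23: 24653 = 23·1071 + 20
29: 24653 = 29·850 + 3
31: 24653 = 31·795 + 8
37: 24653 = 37·666 + 11
41: 24653 = 41·601 + 12
43: 24653 = 43·573 + 14
47: 24653 = 47·524 + 25
53: 24653 = 53·465 + 8
59: 24653 = 59·417 + 50
61: 24653 = 61·404 + 9
67: 24653 = 67·367 + 64
71: 24653 = 71·347 + 16
73: 24653 = 73·337 + 52
79: 24653 = 79·312 + 5
83: 24653 = 83·297 + 2
89: 24653 = 89·277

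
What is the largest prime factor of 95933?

97

95933 = 23 · 4171
4171 = 43 · 97
97 is prime.
So 95933 = 23 · 43 · 97; the largest prime factor is 97.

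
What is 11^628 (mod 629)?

11^1 ≡ 11 (mod 629)
11^2 ≡ 11^2 = 121 ≡ 121 (mod 629)
11^4 ≡ 121^2 = 14641 ≡ 174 (mod 629)
11^8 ≡ 174^2 = 30276 ≡ 84 (mod 629)
11^16 ≡ 84^2 = 7056 ≡ 137 (mod 629)
11^32 ≡ 137^2 = 18769 ≡ 528 (mod 629)
11^64 ≡ 528^2 = 278784 ≡ 137 (mod 629)
11^128 ≡ 137^2 = 18769 ≡ 528 (mod 629)
11^256 ≡ 528^2 = 278784 ≡ 137 (mod 629)
11^512 ≡ 137^2 = 18769 ≡ 528 (mod 629)
628 = 512 + 64 + 32 + 16 + 4 in binary powers of 2.
So 11^628 ≡ 528 · 137 · 528 · 137 · 174 ≡ 174 (mod 629).
Since 174 ≠ 1, base 11 is a Fermat witness: 629 is composite.

174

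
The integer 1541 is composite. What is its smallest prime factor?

1541 is odd.
Digit sum 11, not divisible by 3.
Ends in 1: not divisible by 5.
7: 1541 = 7·220 + 1
11: 1541 = 11·140 + 1
13: 1541 = 13·118 + 7
17: 1541 = 17·90 + 11
19: 1541 = 19·81 + 2
23: 1541 = 23·67

23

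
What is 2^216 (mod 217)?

2^1 ≡ 2 (mod 217)
2^2 ≡ 2^2 = 4 ≡ 4 (mod 217)
2^4 ≡ 4^2 = 16 ≡ 16 (mod 217)
2^8 ≡ 16^2 = 256 ≡ 39 (mod 217)
2^16 ≡ 39^2 = 1521 ≡ 2 (mod 217)
2^32 ≡ 2^2 = 4 ≡ 4 (mod 217)
2^64 ≡ 4^2 = 16 ≡ 16 (mod 217)
2^128 ≡ 16^2 = 256 ≡ 39 (mod 217)
216 = 128 + 64 + 16 + 8 in binary powers of 2.
So 2^216 ≡ 39 · 16 · 2 · 39 ≡ 64 (mod 217).
Since 64 ≠ 1, base 2 is a Fermat witness: 217 is composite.

64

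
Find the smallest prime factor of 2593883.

2593883 is odd.
Digit sum 38, not divisible by 3.
Ends in 3: not divisible by 5.
7: 2593883 = 7·370554 + 5
11: 2593883 = 11·235807 + 6
13: 2593883 = 13·199529 + 6
17: 2593883 = 17·152581 + 6
19: 2593883 = 19·136520 + 3
23: 2593883 = 23·112777 + 12
29: 2593883 = 29·89444 + 7
31: 2593883 = 31·83673 + 20
37: 2593883 = 37·70104 + 35
41: 2593883 = 41·63265 + 18
43: 2593883 = 43·60322 + 37
47: 2593883 = 47·55189

47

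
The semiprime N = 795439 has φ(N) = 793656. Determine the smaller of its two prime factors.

877

φ(n) = (p−1)(q−1) = n − (p+q) + 1, so p + q = 795439 − 793656 + 1 = 1784.
p and q are the roots of t² − 1784t + 795439 = 0.
Discriminant: 1784² − 4·795439 = 3182656 − 3181756 = 900; √900 = 30.
q = (1784 − 30)/2 = 877, p = (1784 + 30)/2 = 907.
Check: 877 · 907 = 795439.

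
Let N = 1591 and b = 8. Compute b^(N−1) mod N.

8^1 ≡ 8 (mod 1591)
8^2 ≡ 8^2 = 64 ≡ 64 (mod 1591)
8^4 ≡ 64^2 = 4096 ≡ 914 (mod 1591)
8^8 ≡ 914^2 = 835396 ≡ 121 (mod 1591)
8^16 ≡ 121^2 = 14641 ≡ 322 (mod 1591)
8^32 ≡ 322^2 = 103684 ≡ 269 (mod 1591)
8^64 ≡ 269^2 = 72361 ≡ 766 (mod 1591)
8^128 ≡ 766^2 = 586756 ≡ 1268 (mod 1591)
8^256 ≡ 1268^2 = 1607824 ≡ 914 (mod 1591)
8^512 ≡ 914^2 = 835396 ≡ 121 (mod 1591)
8^1024 ≡ 121^2 = 14641 ≡ 322 (mod 1591)
1590 = 1024 + 512 + 32 + 16 + 4 + 2 in binary powers of 2.
So 8^1590 ≡ 322 · 121 · 269 · 322 · 914 · 64 ≡ 1368 (mod 1591).
Since 1368 ≠ 1, base 8 is a Fermat witness: 1591 is composite.

1368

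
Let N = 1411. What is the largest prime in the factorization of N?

83

1411 = 17 · 83
83 is prime.
So 1411 = 17 · 83; the largest prime factor is 83.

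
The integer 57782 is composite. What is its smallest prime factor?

57782 is even: 2 divides it.

2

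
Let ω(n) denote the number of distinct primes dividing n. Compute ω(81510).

6

81510 = 2 · 40755
40755 = 3 · 13585
13585 = 5 · 2717
2717 = 11 · 247
247 = 13 · 19
81510 = 2 · 3 · 5 · 11 · 13 · 19, which has 6 distinct prime factors.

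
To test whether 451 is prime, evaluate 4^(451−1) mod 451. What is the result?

1

4^1 ≡ 4 (mod 451)
4^2 ≡ 4^2 = 16 ≡ 16 (mod 451)
4^4 ≡ 16^2 = 256 ≡ 256 (mod 451)
4^8 ≡ 256^2 = 65536 ≡ 141 (mod 451)
4^16 ≡ 141^2 = 19881 ≡ 37 (mod 451)
4^32 ≡ 37^2 = 1369 ≡ 16 (mod 451)
4^64 ≡ 16^2 = 256 ≡ 256 (mod 451)
4^128 ≡ 256^2 = 65536 ≡ 141 (mod 451)
4^256 ≡ 141^2 = 19881 ≡ 37 (mod 451)
450 = 256 + 128 + 64 + 2 in binary powers of 2.
So 4^450 ≡ 37 · 141 · 256 · 16 ≡ 1 (mod 451).
Since the result is 1, base 4 gives no evidence that 451 is composite.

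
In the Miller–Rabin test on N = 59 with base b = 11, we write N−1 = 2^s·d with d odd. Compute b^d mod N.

58

59 − 1 = 58 = 2^1 · 29, so d = 29.
11^1 ≡ 11 (mod 59)
11^2 ≡ 11^2 = 121 ≡ 3 (mod 59)
11^4 ≡ 3^2 = 9 ≡ 9 (mod 59)
11^8 ≡ 9^2 = 81 ≡ 22 (mod 59)
11^16 ≡ 22^2 = 484 ≡ 12 (mod 59)
29 = 16 + 8 + 4 + 1 in binary powers of 2.
So 11^29 ≡ 12 · 22 · 9 · 11 ≡ 58 (mod 59).
Since 11^d ≡ 58 (mod 59), base 11 does not prove 59 composite.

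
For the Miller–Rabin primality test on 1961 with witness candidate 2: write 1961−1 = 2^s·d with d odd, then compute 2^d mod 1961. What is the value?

1961 − 1 = 1960 = 2^3 · 245, so d = 245.
2^1 ≡ 2 (mod 1961)
2^2 ≡ 2^2 = 4 ≡ 4 (mod 1961)
2^4 ≡ 4^2 = 16 ≡ 16 (mod 1961)
2^8 ≡ 16^2 = 256 ≡ 256 (mod 1961)
2^16 ≡ 256^2 = 65536 ≡ 823 (mod 1961)
2^32 ≡ 823^2 = 677329 ≡ 784 (mod 1961)
2^64 ≡ 784^2 = 614656 ≡ 863 (mod 1961)
2^128 ≡ 863^2 = 744769 ≡ 1550 (mod 1961)
245 = 128 + 64 + 32 + 16 + 4 + 1 in binary powers of 2.
So 2^245 ≡ 1550 · 863 · 784 · 823 · 16 · 2 ≡ 1874 (mod 1961).
Squaring chain: 1874 → 1686 → 1107; never reaches −1, so base 2 is a Miller–Rabin witness that 1961 is composite.

1874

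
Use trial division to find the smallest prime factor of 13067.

13067 is odd.
Digit sum 17, not divisible by 3.
Ends in 7: not divisible by 5.
7: 13067 = 7·1866 + 5
11: 13067 = 11·1187 + 10
13: 13067 = 13·1005 + 2
17: 13067 = 17·768 + 11
19: 13067 = 19·687 + 14
23: 13067 = 23·568 + 3
29: 13067 = 29·450 + 17
31: 13067 = 31·421 + 16
37: 13067 = 37·353 + 6
41: 13067 = 41·318 + 29
43: 13067 = 43·303 + 38
47: 13067 = 47·278 + 1
53: 13067 = 53·246 + 29
59: 13067 = 59·221 + 28
61: 13067 = 61·214 + 13
67: 13067 = 67·195 + 2
71: 13067 = 71·184 + 3
73: 13067 = 73·179

73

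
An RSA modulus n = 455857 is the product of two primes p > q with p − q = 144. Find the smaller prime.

Since p = q + 144, we have 455857 = q(q + 144), so q² + 144q − 455857 = 0.
Discriminant: 144² + 4·455857 = 20736 + 1823428 = 1844164; √1844164 = 1358.
q = (−144 + 1358)/2 = 607, and p = q + 144 = 751.
Check: 607 · 751 = 455857.

607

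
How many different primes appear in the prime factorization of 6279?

6279 = 3 · 2093
2093 = 7 · 299
299 = 13 · 23
6279 = 3 · 7 · 13 · 23, which has 4 distinct prime factors.

4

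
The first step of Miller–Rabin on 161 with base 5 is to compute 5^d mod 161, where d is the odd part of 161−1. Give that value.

161 − 1 = 160 = 2^5 · 5, so d = 5.
5^1 ≡ 5 (mod 161)
5^2 ≡ 5^2 = 25 ≡ 25 (mod 161)
5^4 ≡ 25^2 = 625 ≡ 142 (mod 161)
5 = 4 + 1 in binary powers of 2.
So 5^5 ≡ 142 · 5 ≡ 66 (mod 161).
Squaring chain: 66 → 9 → 81 → 121 → 151; never reaches −1, so base 5 is a Miller–Rabin witness that 161 is composite.

66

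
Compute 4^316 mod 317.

4^1 ≡ 4 (mod 317)
4^2 ≡ 4^2 = 16 ≡ 16 (mod 317)
4^4 ≡ 16^2 = 256 ≡ 256 (mod 317)
4^8 ≡ 256^2 = 65536 ≡ 234 (mod 317)
4^16 ≡ 234^2 = 54756 ≡ 232 (mod 317)
4^32 ≡ 232^2 = 53824 ≡ 251 (mod 317)
4^64 ≡ 251^2 = 63001 ≡ 235 (mod 317)
4^128 ≡ 235^2 = 55225 ≡ 67 (mod 317)
4^256 ≡ 67^2 = 4489 ≡ 51 (mod 317)
316 = 256 + 32 + 16 + 8 + 4 in binary powers of 2.
So 4^316 ≡ 51 · 251 · 232 · 234 · 256 ≡ 1 (mod 317).
Since the result is 1, base 4 gives no evidence that 317 is composite.

1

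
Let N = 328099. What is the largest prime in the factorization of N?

328099 = 59 · 5561
5561 = 67 · 83
83 is prime.
So 328099 = 59 · 67 · 83; the largest prime factor is 83.

83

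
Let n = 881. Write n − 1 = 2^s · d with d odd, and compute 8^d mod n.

1

881 − 1 = 880 = 2^4 · 55, so d = 55.
8^1 ≡ 8 (mod 881)
8^2 ≡ 8^2 = 64 ≡ 64 (mod 881)
8^4 ≡ 64^2 = 4096 ≡ 572 (mod 881)
8^8 ≡ 572^2 = 327184 ≡ 333 (mod 881)
8^16 ≡ 333^2 = 110889 ≡ 764 (mod 881)
8^32 ≡ 764^2 = 583696 ≡ 474 (mod 881)
55 = 32 + 16 + 4 + 2 + 1 in binary powers of 2.
So 8^55 ≡ 474 · 764 · 572 · 64 · 8 ≡ 1 (mod 881).
Since 8^d ≡ 1 (mod 881), base 8 does not prove 881 composite.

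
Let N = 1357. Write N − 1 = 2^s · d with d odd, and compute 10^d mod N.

319

1357 − 1 = 1356 = 2^2 · 339, so d = 339.
10^1 ≡ 10 (mod 1357)
10^2 ≡ 10^2 = 100 ≡ 100 (mod 1357)
10^4 ≡ 100^2 = 10000 ≡ 501 (mod 1357)
10^8 ≡ 501^2 = 251001 ≡ 1313 (mod 1357)
10^16 ≡ 1313^2 = 1723969 ≡ 579 (mod 1357)
10^32 ≡ 579^2 = 335241 ≡ 62 (mod 1357)
10^64 ≡ 62^2 = 3844 ≡ 1130 (mod 1357)
10^128 ≡ 1130^2 = 1276900 ≡ 1320 (mod 1357)
10^256 ≡ 1320^2 = 1742400 ≡ 12 (mod 1357)
339 = 256 + 64 + 16 + 2 + 1 in binary powers of 2.
So 10^339 ≡ 12 · 1130 · 579 · 100 · 10 ≡ 319 (mod 1357).
Squaring chain: 319 → 1343; never reaches −1, so base 10 is a Miller–Rabin witness that 1357 is composite.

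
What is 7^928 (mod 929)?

1

7^1 ≡ 7 (mod 929)
7^2 ≡ 7^2 = 49 ≡ 49 (mod 929)
7^4 ≡ 49^2 = 2401 ≡ 543 (mod 929)
7^8 ≡ 543^2 = 294849 ≡ 356 (mod 929)
7^16 ≡ 356^2 = 126736 ≡ 392 (mod 929)
7^32 ≡ 392^2 = 153664 ≡ 379 (mod 929)
7^64 ≡ 379^2 = 143641 ≡ 575 (mod 929)
7^128 ≡ 575^2 = 330625 ≡ 830 (mod 929)
7^256 ≡ 830^2 = 688900 ≡ 511 (mod 929)
7^512 ≡ 511^2 = 261121 ≡ 72 (mod 929)
928 = 512 + 256 + 128 + 32 in binary powers of 2.
So 7^928 ≡ 72 · 511 · 830 · 379 ≡ 1 (mod 929).
Since the result is 1, base 7 gives no evidence that 929 is composite.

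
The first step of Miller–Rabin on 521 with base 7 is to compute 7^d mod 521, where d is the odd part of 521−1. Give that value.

43

521 − 1 = 520 = 2^3 · 65, so d = 65.
7^1 ≡ 7 (mod 521)
7^2 ≡ 7^2 = 49 ≡ 49 (mod 521)
7^4 ≡ 49^2 = 2401 ≡ 317 (mod 521)
7^8 ≡ 317^2 = 100489 ≡ 457 (mod 521)
7^16 ≡ 457^2 = 208849 ≡ 449 (mod 521)
7^32 ≡ 449^2 = 201601 ≡ 495 (mod 521)
7^64 ≡ 495^2 = 245025 ≡ 155 (mod 521)
65 = 64 + 1 in binary powers of 2.
So 7^65 ≡ 155 · 7 ≡ 43 (mod 521).
Squaring chain: 43 → 286 → 520; reaches −1, so base 7 does not prove 521 composite.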